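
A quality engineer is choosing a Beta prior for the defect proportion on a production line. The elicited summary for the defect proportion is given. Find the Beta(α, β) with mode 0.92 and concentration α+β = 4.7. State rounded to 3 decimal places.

For α,β>1 the mode is (α−1)/(α+β−2), so α = mode·(κ−2)+1 = 0.92×2.7+1 = 3.484.
And β = (1−mode)·(κ−2)+1 = 0.08×2.7+1 = 1.216.

α = 3.484, β = 1.216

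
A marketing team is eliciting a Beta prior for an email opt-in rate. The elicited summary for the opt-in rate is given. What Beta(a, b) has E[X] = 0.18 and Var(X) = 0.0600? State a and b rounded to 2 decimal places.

a = 0.26, b = 1.20

By moment matching, a+b = μ(1−μ)/σ² − 1 = (0.18·0.82)/0.0600 − 1 = 2.4600 − 1 = 1.4600.
Since a/(a+b) = μ, a = 0.18·1.4600 = 0.26 and b = 0.82·1.4600 = 1.20.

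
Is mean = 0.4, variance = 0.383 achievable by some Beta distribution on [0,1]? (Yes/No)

No

The Beta variance bound is σ² < μ(1−μ).
Here μ(1−μ) = 0.4×0.6 = 0.24, and 0.383 ≥ 0.24.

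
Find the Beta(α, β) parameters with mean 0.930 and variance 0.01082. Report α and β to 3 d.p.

α = 4.665, β = 0.351

Write ν = α+β; then α = μν and Var = μ(1−μ)/(ν+1).
ν = μ(1−μ)/Var − 1 = 0.065100/0.01082 − 1 = 5.0166.
α = 0.930·5.0166 = 4.665, β = 0.070·5.0166 = 0.351.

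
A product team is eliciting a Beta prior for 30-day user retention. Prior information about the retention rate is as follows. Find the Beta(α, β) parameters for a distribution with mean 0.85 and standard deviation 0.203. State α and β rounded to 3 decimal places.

α = 1.780, β = 0.314

Variance = 0.203² = 0.041209. The moment-matching identity α+β = μ(1−μ)/Var − 1 gives
α+β = 0.1275/0.041209 − 1 = 2.0940, so α = μ·2.0940 = 1.780 and β = (1−μ)·2.0940 = 0.314.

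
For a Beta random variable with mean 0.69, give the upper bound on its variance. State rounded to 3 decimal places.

0.214

For fixed mean μ the Beta variance is μ(1−μ)/(α+β+1), increasing as α+β decreases.
Its least upper bound (not attained) is μ(1−μ) = 0.69·0.31 = 0.214.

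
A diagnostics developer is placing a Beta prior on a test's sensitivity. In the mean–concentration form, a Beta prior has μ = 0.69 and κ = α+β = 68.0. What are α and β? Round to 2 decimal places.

Split κ in proportion μ : (1−μ): α = 0.69·68.0 = 46.92, β = 68.0 − 46.92 = 21.08.

α = 46.92, β = 21.08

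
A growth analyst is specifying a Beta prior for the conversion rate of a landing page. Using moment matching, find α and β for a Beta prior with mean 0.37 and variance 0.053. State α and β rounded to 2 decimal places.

Write ν = α+β; then α = μν and Var = μ(1−μ)/(ν+1).
ν = μ(1−μ)/Var − 1 = 0.2331/0.053 − 1 = 3.3981.
α = 0.37·3.3981 = 1.26, β = 0.63·3.3981 = 2.14.

α = 1.26, β = 2.14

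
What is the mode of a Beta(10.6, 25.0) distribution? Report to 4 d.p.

The density x^(α−1)(1−x)^(β−1) is maximised at (α−1)/(α+β−2) = 9.6/33.6 = 0.2857.

0.2857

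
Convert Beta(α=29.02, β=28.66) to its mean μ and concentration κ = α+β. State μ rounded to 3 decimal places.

μ = 0.503, κ = 57.68

κ = α+β = 29.02+28.66 = 57.68; μ = α/κ = 29.02/57.68 = 0.503.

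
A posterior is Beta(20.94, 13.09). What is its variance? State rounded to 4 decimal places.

0.0068

Var = αβ/[(α+β)²(α+β+1)] = (20.94×13.09)/(34.03²×35.03) = 274.1046/40566.172727 = 0.0068.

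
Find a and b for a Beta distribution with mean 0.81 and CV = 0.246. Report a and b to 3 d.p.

a = 2.330, b = 0.546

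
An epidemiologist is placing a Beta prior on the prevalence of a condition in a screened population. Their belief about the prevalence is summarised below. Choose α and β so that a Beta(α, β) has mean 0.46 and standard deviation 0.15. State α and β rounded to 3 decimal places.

α = 4.618, β = 5.422

Variance = 0.15² = 0.0225. The moment-matching identity α+β = μ(1−μ)/Var − 1 gives
α+β = 0.2484/0.0225 − 1 = 10.0400, so α = μ·10.0400 = 4.618 and β = (1−μ)·10.0400 = 5.422.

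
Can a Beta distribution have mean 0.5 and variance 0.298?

For any Beta, Var(X) < E[X]·(1−E[X]).
Here μ(1−μ) = 0.5×0.5 = 0.25, and 0.298 ≥ 0.25.

No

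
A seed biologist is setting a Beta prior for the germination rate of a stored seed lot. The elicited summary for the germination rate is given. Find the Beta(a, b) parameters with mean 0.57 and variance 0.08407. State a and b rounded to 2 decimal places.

a = 1.09, b = 0.82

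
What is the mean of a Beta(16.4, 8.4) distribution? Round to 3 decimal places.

0.661

E[X] = α/(α+β) = 16.4/24.8 = 0.661.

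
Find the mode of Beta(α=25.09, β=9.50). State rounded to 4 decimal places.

The density x^(α−1)(1−x)^(β−1) is maximised at (α−1)/(α+β−2) = 24.09/32.59 = 0.7392.

0.7392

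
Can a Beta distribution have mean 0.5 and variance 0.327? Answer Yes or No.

No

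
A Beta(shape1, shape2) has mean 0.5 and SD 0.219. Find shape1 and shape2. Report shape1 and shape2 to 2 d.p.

Variance = 0.219² = 0.047961. The moment-matching identity shape1+shape2 = μ(1−μ)/Var − 1 gives
shape1+shape2 = 0.25/0.047961 − 1 = 4.2126, so shape1 = μ·4.2126 = 2.11 and shape2 = (1−μ)·4.2126 = 2.11.

shape1 = 2.11, shape2 = 2.11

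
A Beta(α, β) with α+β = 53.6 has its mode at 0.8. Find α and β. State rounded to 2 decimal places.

α = 42.28, β = 11.32

Since the density peak of Beta(α,β) is at (α−1)/(α+β−2),
α = 1 + 0.8(53.6−2) = 42.28 and β = 53.6 − 42.28 = 11.32.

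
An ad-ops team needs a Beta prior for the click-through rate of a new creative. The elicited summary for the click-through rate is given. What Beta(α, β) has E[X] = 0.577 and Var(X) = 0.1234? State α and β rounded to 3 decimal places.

Write ν = α+β; then α = μν and Var = μ(1−μ)/(ν+1).
ν = μ(1−μ)/Var − 1 = 0.244071/0.1234 − 1 = 0.9779.
α = 0.577·0.9779 = 0.564, β = 0.423·0.9779 = 0.414.

α = 0.564, β = 0.414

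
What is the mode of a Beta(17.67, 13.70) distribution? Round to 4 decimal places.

The density x^(α−1)(1−x)^(β−1) is maximised at (α−1)/(α+β−2) = 16.67/29.37 = 0.5676.

0.5676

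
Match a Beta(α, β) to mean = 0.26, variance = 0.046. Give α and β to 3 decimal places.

By moment matching, α+β = μ(1−μ)/σ² − 1 = (0.26·0.74)/0.046 − 1 = 4.1826 − 1 = 3.1826.
Since α/(α+β) = μ, α = 0.26·3.1826 = 0.827 and β = 0.74·3.1826 = 2.355.

α = 0.827, β = 2.355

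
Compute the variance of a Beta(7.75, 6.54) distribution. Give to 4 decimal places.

μ = 7.75/14.29 = 0.542337; Var = μ(1−μ)/(α+β+1) = 0.2482076/15.29 = 0.0162.

0.0162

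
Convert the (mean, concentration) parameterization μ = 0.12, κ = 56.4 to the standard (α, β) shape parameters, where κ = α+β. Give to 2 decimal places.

Split κ in proportion μ : (1−μ): α = 0.12·56.4 = 6.77, β = 56.4 − 6.77 = 49.63.

α = 6.77, β = 49.63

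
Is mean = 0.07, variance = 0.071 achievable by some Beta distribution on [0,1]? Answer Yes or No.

No

The Beta variance bound is σ² < μ(1−μ).
Here μ(1−μ) = 0.07×0.93 = 0.0651, and 0.071 ≥ 0.0651.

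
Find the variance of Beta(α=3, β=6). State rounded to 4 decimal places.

0.0222

α+β = 9 and αβ = 18, so Var = αβ/[(α+β)²(α+β+1)] = 18/810 = 0.0222.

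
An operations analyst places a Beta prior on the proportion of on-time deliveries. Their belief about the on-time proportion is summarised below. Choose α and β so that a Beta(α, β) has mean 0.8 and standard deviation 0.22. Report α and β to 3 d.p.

First σ² = 0.0484. Setting α = μn, β = (1−μ)n with n = α+β,
μ(1−μ)/(n+1) = 0.0484 ⇒ n+1 = 0.16/0.0484 = 3.3058 ⇒ n = 2.3058.
Hence α = 0.8×2.3058 = 1.845, β = 0.2×2.3058 = 0.461.

α = 1.845, β = 0.461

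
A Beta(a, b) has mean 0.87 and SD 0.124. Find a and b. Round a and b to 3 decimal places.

First σ² = 0.015376. Setting a = μn, b = (1−μ)n with n = a+b,
μ(1−μ)/(n+1) = 0.015376 ⇒ n+1 = 0.1131/0.015376 = 7.3556 ⇒ n = 6.3556.
Hence a = 0.87×6.3556 = 5.529, b = 0.13×6.3556 = 0.826.

a = 5.529, b = 0.826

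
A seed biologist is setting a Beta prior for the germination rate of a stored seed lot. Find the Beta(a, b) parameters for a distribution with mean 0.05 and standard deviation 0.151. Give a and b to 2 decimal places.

Variance = 0.151² = 0.022801. The moment-matching identity a+b = μ(1−μ)/Var − 1 gives
a+b = 0.0475/0.022801 − 1 = 1.0832, so a = μ·1.0832 = 0.05 and b = (1−μ)·1.0832 = 1.03.

a = 0.05, b = 1.03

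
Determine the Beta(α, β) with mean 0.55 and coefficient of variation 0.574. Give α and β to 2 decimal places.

α = 0.82, β = 0.67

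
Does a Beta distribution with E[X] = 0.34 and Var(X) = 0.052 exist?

Yes

For any Beta, Var(X) < E[X]·(1−E[X]).
Here μ(1−μ) = 0.34×0.66 = 0.2244, and 0.052 < 0.2244.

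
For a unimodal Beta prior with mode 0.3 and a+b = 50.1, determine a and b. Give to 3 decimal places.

a = 15.430, b = 34.670

Since the density peak of Beta(a,b) is at (a−1)/(a+b−2),
a = 1 + 0.3(50.1−2) = 15.430 and b = 50.1 − 15.430 = 34.670.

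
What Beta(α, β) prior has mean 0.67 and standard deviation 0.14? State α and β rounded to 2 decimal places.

α = 6.89, β = 3.39

σ² = 0.14² = 0.0196.
With s = α+β, Var = μ(1−μ)/(s+1), so s+1 = (0.67×0.33)/0.0196 = 11.2806 and s = 10.2806.
α = μs = 6.89, β = (1−μ)s = 3.39.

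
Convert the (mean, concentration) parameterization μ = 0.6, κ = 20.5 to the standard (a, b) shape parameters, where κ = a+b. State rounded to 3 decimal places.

a = μκ = 0.6×20.5 = 12.300 and b = (1−μ)κ = 0.4×20.5 = 8.200.

a = 12.300, b = 8.200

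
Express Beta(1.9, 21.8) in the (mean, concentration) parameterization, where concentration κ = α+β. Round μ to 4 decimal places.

μ = 0.0802, κ = 23.7

κ = α+β = 1.9+21.8 = 23.7; μ = α/κ = 1.9/23.7 = 0.0802.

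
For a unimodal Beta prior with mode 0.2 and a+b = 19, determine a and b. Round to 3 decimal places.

a = 4.400, b = 14.600

For a,b>1 the mode is (a−1)/(a+b−2), so a = mode·(κ−2)+1 = 0.2×17+1 = 4.400.
And b = (1−mode)·(κ−2)+1 = 0.8×17+1 = 14.600.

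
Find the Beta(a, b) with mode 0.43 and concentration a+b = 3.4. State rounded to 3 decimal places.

Mode = (a−1)/(κ−2) with κ = a+b, so a−1 = 0.43·1.4 = 0.602.
a = 1.602; b = κ − a = 1.798.

a = 1.602, b = 1.798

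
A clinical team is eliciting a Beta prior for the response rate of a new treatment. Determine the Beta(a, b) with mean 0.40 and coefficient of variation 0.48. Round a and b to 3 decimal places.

a = 2.204, b = 3.306

σ = CV·μ = 0.48×0.40 = 0.19200, so σ² = 0.036864.
s+1 = μ(1−μ)/σ² = 0.2400/0.036864 = 6.5104, so s = a+b = 5.5104.
a = μs = 2.204, b = (1−μ)s = 3.306.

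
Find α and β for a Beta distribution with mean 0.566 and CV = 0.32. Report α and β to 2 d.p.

α = 3.67, β = 2.82

Var = (CV·μ)² = (0.32×0.566)² = 0.032804.
α+β = μ(1−μ)/Var − 1 = 0.245644/0.032804 − 1 = 6.4881.
Thus α = 0.566·6.4881 = 3.67 and β = 0.434·6.4881 = 2.82.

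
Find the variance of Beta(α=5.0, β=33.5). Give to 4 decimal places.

α+β = 38.5 and αβ = 167.50, so Var = αβ/[(α+β)²(α+β+1)] = 167.50/58548.875 = 0.0029.

0.0029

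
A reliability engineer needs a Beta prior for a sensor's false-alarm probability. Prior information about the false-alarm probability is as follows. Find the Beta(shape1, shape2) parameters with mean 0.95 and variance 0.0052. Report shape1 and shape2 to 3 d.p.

Let s = shape1+shape2. The Beta variance is μ(1−μ)/(s+1).
So s+1 = μ(1−μ)/σ² = (0.95×0.05)/0.0052 = 0.0475/0.0052 = 9.1346, giving s = 8.1346.
Then shape1 = μs = 0.95×8.1346 = 7.728 and shape2 = (1−μ)s = 0.05×8.1346 = 0.407.

shape1 = 7.728, shape2 = 0.407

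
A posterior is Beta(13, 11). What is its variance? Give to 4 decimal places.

0.0099

Var = αβ/[(α+β)²(α+β+1)] = (13×11)/(24²×25) = 143/14400 = 0.0099.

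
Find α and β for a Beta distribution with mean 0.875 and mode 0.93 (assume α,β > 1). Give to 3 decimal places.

α = 13.682, β = 1.955

Let s = α+β. Mean gives α = μs = 0.875s; mode gives (α−1)/(s−2) = 0.93.
Substituting: 0.875s − 1 = 0.93(s−2) = 0.93s − 1.86, so -0.055s = -0.86 and s = 15.6364.
Then α = 0.875×15.6364 = 13.682 and β = s−α = 1.955.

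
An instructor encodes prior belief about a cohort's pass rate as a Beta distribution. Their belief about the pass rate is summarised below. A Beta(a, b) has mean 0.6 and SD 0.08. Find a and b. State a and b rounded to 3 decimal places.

First σ² = 0.0064. Setting a = μn, b = (1−μ)n with n = a+b,
μ(1−μ)/(n+1) = 0.0064 ⇒ n+1 = 0.24/0.0064 = 37.5000 ⇒ n = 36.5000.
Hence a = 0.6×36.5000 = 21.900, b = 0.4×36.5000 = 14.600.

a = 21.900, b = 14.600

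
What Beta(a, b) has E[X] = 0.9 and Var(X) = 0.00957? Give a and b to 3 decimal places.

a = 7.564, b = 0.840

Let s = a+b. The Beta variance is μ(1−μ)/(s+1).
So s+1 = μ(1−μ)/σ² = (0.9×0.1)/0.00957 = 0.09/0.00957 = 9.4044, giving s = 8.4044.
Then a = μs = 0.9×8.4044 = 7.564 and b = (1−μ)s = 0.1×8.4044 = 0.840.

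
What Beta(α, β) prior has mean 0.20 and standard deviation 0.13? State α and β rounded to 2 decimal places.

α = 1.69, β = 6.77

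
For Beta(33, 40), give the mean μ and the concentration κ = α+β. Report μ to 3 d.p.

κ = α+β = 33+40 = 73; μ = α/κ = 33/73 = 0.452.

μ = 0.452, κ = 73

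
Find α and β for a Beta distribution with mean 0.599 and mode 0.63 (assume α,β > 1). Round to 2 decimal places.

α = 5.02, β = 3.36

With s = α+β: μ = α/s and mode = (α−1)/(s−2). Eliminating α = μs,
μs − 1 = m(s−2) ⇒ s(μ−m) = 1−2m ⇒ s = -0.26/-0.031 = 8.3871.
So α = μs = 5.02, β = (1−μ)s = 3.36.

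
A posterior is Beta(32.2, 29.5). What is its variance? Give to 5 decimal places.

0.00398

μ = 32.2/61.7 = 0.521880; Var = μ(1−μ)/(α+β+1) = 0.2495213/62.7 = 0.00398.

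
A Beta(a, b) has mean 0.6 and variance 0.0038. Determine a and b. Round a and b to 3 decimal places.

By moment matching, a+b = μ(1−μ)/σ² − 1 = (0.6·0.4)/0.0038 − 1 = 63.1579 − 1 = 62.1579.
Since a/(a+b) = μ, a = 0.6·62.1579 = 37.295 and b = 0.4·62.1579 = 24.863.

a = 37.295, b = 24.863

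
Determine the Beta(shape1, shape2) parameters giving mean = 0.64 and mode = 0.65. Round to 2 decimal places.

With s = shape1+shape2: μ = shape1/s and mode = (shape1−1)/(s−2). Eliminating shape1 = μs,
μs − 1 = m(s−2) ⇒ s(μ−m) = 1−2m ⇒ s = -0.30/-0.01 = 30.0000.
So shape1 = μs = 19.20, shape2 = (1−μ)s = 10.80.

shape1 = 19.20, shape2 = 10.80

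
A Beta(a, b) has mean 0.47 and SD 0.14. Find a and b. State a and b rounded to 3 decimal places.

a = 5.503, b = 6.206

First σ² = 0.0196. Setting a = μn, b = (1−μ)n with n = a+b,
μ(1−μ)/(n+1) = 0.0196 ⇒ n+1 = 0.2491/0.0196 = 12.7092 ⇒ n = 11.7092.
Hence a = 0.47×11.7092 = 5.503, b = 0.53×11.7092 = 6.206.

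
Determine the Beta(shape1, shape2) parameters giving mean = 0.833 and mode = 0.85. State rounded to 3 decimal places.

shape1 = 34.300, shape2 = 6.876

Let s = shape1+shape2. Mean gives shape1 = μs = 0.833s; mode gives (shape1−1)/(s−2) = 0.85.
Substituting: 0.833s − 1 = 0.85(s−2) = 0.85s − 1.70, so -0.017s = -0.70 and s = 41.1765.
Then shape1 = 0.833×41.1765 = 34.300 and shape2 = s−shape1 = 6.876.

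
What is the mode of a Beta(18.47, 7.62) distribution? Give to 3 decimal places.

With α,β > 1, mode = (α−1)/(α+β−2) = 17.47/24.09 = 0.725.

0.725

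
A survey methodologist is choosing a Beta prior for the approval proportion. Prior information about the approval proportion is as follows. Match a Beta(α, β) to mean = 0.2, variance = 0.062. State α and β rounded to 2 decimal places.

α = 0.32, β = 1.26

Write ν = α+β; then α = μν and Var = μ(1−μ)/(ν+1).
ν = μ(1−μ)/Var − 1 = 0.16/0.062 − 1 = 1.5806.
α = 0.2·1.5806 = 0.32, β = 0.8·1.5806 = 1.26.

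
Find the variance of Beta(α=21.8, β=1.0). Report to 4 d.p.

μ = 21.8/22.8 = 0.956140; Var = μ(1−μ)/(α+β+1) = 0.0419360/23.8 = 0.0018.

0.0018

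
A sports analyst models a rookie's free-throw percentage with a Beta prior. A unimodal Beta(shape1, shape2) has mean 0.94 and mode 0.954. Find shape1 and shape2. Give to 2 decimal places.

shape1 = 60.97, shape2 = 3.89

Let s = shape1+shape2. Mean gives shape1 = μs = 0.94s; mode gives (shape1−1)/(s−2) = 0.954.
Substituting: 0.94s − 1 = 0.954(s−2) = 0.954s − 1.908, so -0.014s = -0.908 and s = 64.8571.
Then shape1 = 0.94×64.8571 = 60.97 and shape2 = s−shape1 = 3.89.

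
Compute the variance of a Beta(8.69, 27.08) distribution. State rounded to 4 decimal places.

μ = 8.69/35.77 = 0.242941; Var = μ(1−μ)/(α+β+1) = 0.1839207/36.77 = 0.0050.

0.0050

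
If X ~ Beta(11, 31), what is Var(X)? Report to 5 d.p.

α+β = 42 and αβ = 341, so Var = αβ/[(α+β)²(α+β+1)] = 341/75852 = 0.00450.

0.00450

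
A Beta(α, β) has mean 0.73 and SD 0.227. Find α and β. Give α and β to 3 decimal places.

α = 2.062, β = 0.763

First σ² = 0.051529. Setting α = μn, β = (1−μ)n with n = α+β,
μ(1−μ)/(n+1) = 0.051529 ⇒ n+1 = 0.1971/0.051529 = 3.8250 ⇒ n = 2.8250.
Hence α = 0.73×2.8250 = 2.062, β = 0.27×2.8250 = 0.763.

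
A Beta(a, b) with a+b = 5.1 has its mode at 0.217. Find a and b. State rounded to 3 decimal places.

a = 1.673, b = 3.427

Mode = (a−1)/(κ−2) with κ = a+b, so a−1 = 0.217·3.1 = 0.673.
a = 1.673; b = κ − a = 3.427.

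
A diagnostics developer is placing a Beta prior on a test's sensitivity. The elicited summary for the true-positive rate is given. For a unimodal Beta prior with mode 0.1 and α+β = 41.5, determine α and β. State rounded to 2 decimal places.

α = 4.95, β = 36.55

Mode = (α−1)/(κ−2) with κ = α+β, so α−1 = 0.1·39.5 = 3.95.
α = 4.95; β = κ − α = 36.55.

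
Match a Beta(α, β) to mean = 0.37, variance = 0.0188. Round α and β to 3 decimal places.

α = 4.218, β = 7.181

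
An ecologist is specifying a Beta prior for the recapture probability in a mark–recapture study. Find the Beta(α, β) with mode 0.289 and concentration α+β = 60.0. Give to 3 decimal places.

α = 17.762, β = 42.238

Since the density peak of Beta(α,β) is at (α−1)/(α+β−2),
α = 1 + 0.289(60.0−2) = 17.762 and β = 60.0 − 17.762 = 42.238.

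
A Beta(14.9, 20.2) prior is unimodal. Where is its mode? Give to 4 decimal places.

The density x^(α−1)(1−x)^(β−1) is maximised at (α−1)/(α+β−2) = 13.9/33.1 = 0.4199.

0.4199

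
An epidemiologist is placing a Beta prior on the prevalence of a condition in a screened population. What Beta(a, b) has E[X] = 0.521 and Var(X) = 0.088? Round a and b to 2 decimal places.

a = 0.96, b = 0.88

By moment matching, a+b = μ(1−μ)/σ² − 1 = (0.521·0.479)/0.088 − 1 = 2.8359 − 1 = 1.8359.
Since a/(a+b) = μ, a = 0.521·1.8359 = 0.96 and b = 0.479·1.8359 = 0.88.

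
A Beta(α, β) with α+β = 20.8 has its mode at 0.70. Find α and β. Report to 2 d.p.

Mode = (α−1)/(κ−2) with κ = α+β, so α−1 = 0.70·18.8 = 13.16.
α = 14.16; β = κ − α = 6.64.

α = 14.16, β = 6.64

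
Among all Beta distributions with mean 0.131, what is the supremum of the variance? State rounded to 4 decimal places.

0.1138

For fixed mean μ the Beta variance is μ(1−μ)/(α+β+1), increasing as α+β decreases.
Its least upper bound (not attained) is μ(1−μ) = 0.131·0.869 = 0.1138.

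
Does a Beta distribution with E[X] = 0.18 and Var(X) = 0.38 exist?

No

The Beta variance bound is σ² < μ(1−μ).
Here μ(1−μ) = 0.18×0.82 = 0.1476, and 0.38 ≥ 0.1476.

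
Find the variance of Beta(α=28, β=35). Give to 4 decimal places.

0.0039

α+β = 63 and αβ = 980, so Var = αβ/[(α+β)²(α+β+1)] = 980/254016 = 0.0039.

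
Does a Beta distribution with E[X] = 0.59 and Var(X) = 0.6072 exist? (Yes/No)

No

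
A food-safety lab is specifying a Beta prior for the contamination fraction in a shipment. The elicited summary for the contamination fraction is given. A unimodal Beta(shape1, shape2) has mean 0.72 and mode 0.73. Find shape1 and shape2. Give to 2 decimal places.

shape1 = 33.12, shape2 = 12.88

Let s = shape1+shape2. Mean gives shape1 = μs = 0.72s; mode gives (shape1−1)/(s−2) = 0.73.
Substituting: 0.72s − 1 = 0.73(s−2) = 0.73s − 1.46, so -0.01s = -0.46 and s = 46.0000.
Then shape1 = 0.72×46.0000 = 33.12 and shape2 = s−shape1 = 12.88.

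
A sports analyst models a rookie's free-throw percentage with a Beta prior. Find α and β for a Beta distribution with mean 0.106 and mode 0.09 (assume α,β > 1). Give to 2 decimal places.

α = 5.43, β = 45.82

With s = α+β: μ = α/s and mode = (α−1)/(s−2). Eliminating α = μs,
μs − 1 = m(s−2) ⇒ s(μ−m) = 1−2m ⇒ s = 0.82/0.016 = 51.2500.
So α = μs = 5.43, β = (1−μ)s = 45.82.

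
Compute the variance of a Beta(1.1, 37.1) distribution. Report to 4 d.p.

0.0007

Var = αβ/[(α+β)²(α+β+1)] = (1.1×37.1)/(38.2²×39.2) = 40.81/57202.208 = 0.0007.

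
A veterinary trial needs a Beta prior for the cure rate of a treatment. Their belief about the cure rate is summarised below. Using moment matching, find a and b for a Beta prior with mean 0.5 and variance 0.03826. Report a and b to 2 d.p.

Let s = a+b. The Beta variance is μ(1−μ)/(s+1).
So s+1 = μ(1−μ)/σ² = (0.5×0.5)/0.03826 = 0.25/0.03826 = 6.5342, giving s = 5.5342.
Then a = μs = 0.5×5.5342 = 2.77 and b = (1−μ)s = 0.5×5.5342 = 2.77.

a = 2.77, b = 2.77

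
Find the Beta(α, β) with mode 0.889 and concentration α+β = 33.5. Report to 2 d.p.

For α,β>1 the mode is (α−1)/(α+β−2), so α = mode·(κ−2)+1 = 0.889×31.5+1 = 29.00.
And β = (1−mode)·(κ−2)+1 = 0.111×31.5+1 = 4.50.

α = 29.00, β = 4.50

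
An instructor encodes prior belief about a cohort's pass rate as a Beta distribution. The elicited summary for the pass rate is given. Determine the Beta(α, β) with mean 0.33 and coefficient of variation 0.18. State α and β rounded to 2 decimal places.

α = 20.35, β = 41.31

σ = CV·μ = 0.18×0.33 = 0.05940, so σ² = 0.003528.
s+1 = μ(1−μ)/σ² = 0.2211/0.003528 = 62.6637, so s = α+β = 61.6637.
α = μs = 20.35, β = (1−μ)s = 41.31.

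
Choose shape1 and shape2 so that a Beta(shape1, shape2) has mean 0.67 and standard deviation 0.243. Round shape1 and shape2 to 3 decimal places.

shape1 = 1.839, shape2 = 0.906

Variance = 0.243² = 0.059049. The moment-matching identity shape1+shape2 = μ(1−μ)/Var − 1 gives
shape1+shape2 = 0.2211/0.059049 − 1 = 2.7443, so shape1 = μ·2.7443 = 1.839 and shape2 = (1−μ)·2.7443 = 0.906.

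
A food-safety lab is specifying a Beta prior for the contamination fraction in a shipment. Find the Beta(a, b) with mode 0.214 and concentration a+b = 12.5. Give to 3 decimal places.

a = 3.247, b = 9.253

Since the density peak of Beta(a,b) is at (a−1)/(a+b−2),
a = 1 + 0.214(12.5−2) = 3.247 and b = 12.5 − 3.247 = 9.253.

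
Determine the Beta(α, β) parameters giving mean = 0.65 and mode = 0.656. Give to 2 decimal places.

With s = α+β: μ = α/s and mode = (α−1)/(s−2). Eliminating α = μs,
μs − 1 = m(s−2) ⇒ s(μ−m) = 1−2m ⇒ s = -0.312/-0.006 = 52.0000.
So α = μs = 33.80, β = (1−μ)s = 18.20.

α = 33.80, β = 18.20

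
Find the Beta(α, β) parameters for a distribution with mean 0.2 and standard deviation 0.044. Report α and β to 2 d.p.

σ² = 0.044² = 0.001936.
With s = α+β, Var = μ(1−μ)/(s+1), so s+1 = (0.2×0.8)/0.001936 = 82.6446 and s = 81.6446.
α = μs = 16.33, β = (1−μ)s = 65.32.

α = 16.33, β = 65.32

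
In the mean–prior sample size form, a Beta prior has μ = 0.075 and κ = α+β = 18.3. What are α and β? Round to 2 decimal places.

α = 1.37, β = 16.93

α = μκ = 0.075×18.3 = 1.37 and β = (1−μ)κ = 0.925×18.3 = 16.93.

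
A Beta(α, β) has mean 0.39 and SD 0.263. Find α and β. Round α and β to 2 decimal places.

Variance = 0.263² = 0.069169. The moment-matching identity α+β = μ(1−μ)/Var − 1 gives
α+β = 0.2379/0.069169 − 1 = 2.4394, so α = μ·2.4394 = 0.95 and β = (1−μ)·2.4394 = 1.49.

α = 0.95, β = 1.49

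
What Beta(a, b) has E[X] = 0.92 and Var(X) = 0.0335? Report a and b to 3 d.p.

a = 1.101, b = 0.096

Write ν = a+b; then a = μν and Var = μ(1−μ)/(ν+1).
ν = μ(1−μ)/Var − 1 = 0.0736/0.0335 − 1 = 1.1970.
a = 0.92·1.1970 = 1.101, b = 0.08·1.1970 = 0.096.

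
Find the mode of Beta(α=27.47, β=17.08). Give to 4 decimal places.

The density x^(α−1)(1−x)^(β−1) is maximised at (α−1)/(α+β−2) = 26.47/42.55 = 0.6221.

0.6221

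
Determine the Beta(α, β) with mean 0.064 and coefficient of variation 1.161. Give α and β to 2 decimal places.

α = 0.63, β = 9.22

Var = (CV·μ)² = (1.161×0.064)² = 0.005521.
α+β = μ(1−μ)/Var − 1 = 0.059904/0.005521 − 1 = 9.8500.
Thus α = 0.064·9.8500 = 0.63 and β = 0.936·9.8500 = 9.22.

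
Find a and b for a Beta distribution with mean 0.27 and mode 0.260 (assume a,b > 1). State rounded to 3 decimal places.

a = 12.960, b = 35.040

Let s = a+b. Mean gives a = μs = 0.27s; mode gives (a−1)/(s−2) = 0.260.
Substituting: 0.27s − 1 = 0.260(s−2) = 0.260s − 0.520, so 0.010s = 0.480 and s = 48.0000.
Then a = 0.27×48.0000 = 12.960 and b = s−a = 35.040.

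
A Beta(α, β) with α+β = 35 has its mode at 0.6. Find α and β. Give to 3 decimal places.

α = 20.800, β = 14.200

For α,β>1 the mode is (α−1)/(α+β−2), so α = mode·(κ−2)+1 = 0.6×33+1 = 20.800.
And β = (1−mode)·(κ−2)+1 = 0.4×33+1 = 14.200.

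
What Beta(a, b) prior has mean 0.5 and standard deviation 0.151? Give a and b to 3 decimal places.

σ² = 0.151² = 0.022801.
With s = a+b, Var = μ(1−μ)/(s+1), so s+1 = (0.5×0.5)/0.022801 = 10.9644 and s = 9.9644.
a = μs = 4.982, b = (1−μ)s = 4.982.

a = 4.982, b = 4.982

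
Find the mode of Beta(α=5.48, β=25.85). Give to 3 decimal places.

With α,β > 1, mode = (α−1)/(α+β−2) = 4.48/29.33 = 0.153.

0.153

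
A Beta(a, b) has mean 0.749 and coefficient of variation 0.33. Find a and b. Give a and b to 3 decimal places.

a = 1.556, b = 0.521

Var = (CV·μ)² = (0.33×0.749)² = 0.061093.
a+b = μ(1−μ)/Var − 1 = 0.187999/0.061093 − 1 = 2.0773.
Thus a = 0.749·2.0773 = 1.556 and b = 0.251·2.0773 = 0.521.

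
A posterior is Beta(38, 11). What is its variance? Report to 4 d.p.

0.0035

Var = αβ/[(α+β)²(α+β+1)] = (38×11)/(49²×50) = 418/120050 = 0.0035.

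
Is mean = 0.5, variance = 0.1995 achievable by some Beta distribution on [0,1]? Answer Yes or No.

Yes

A Beta with mean μ has variance μ(1−μ)/(α+β+1) < μ(1−μ).
Here μ(1−μ) = 0.5×0.5 = 0.25, and 0.1995 < 0.25.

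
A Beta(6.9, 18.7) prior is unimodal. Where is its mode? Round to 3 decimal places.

0.250

The density x^(α−1)(1−x)^(β−1) is maximised at (α−1)/(α+β−2) = 5.9/23.6 = 0.250.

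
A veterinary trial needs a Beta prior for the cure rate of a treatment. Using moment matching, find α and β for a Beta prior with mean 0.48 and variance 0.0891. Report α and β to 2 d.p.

α = 0.86, β = 0.94

Write ν = α+β; then α = μν and Var = μ(1−μ)/(ν+1).
ν = μ(1−μ)/Var − 1 = 0.2496/0.0891 − 1 = 1.8013.
α = 0.48·1.8013 = 0.86, β = 0.52·1.8013 = 0.94.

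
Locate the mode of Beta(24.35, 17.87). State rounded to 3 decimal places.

0.581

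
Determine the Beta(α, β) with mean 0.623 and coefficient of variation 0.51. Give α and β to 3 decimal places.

α = 0.826, β = 0.500

σ = CV·μ = 0.51×0.623 = 0.31773, so σ² = 0.100952.
s+1 = μ(1−μ)/σ² = 0.234871/0.100952 = 2.3266, so s = α+β = 1.3266.
α = μs = 0.826, β = (1−μ)s = 0.500.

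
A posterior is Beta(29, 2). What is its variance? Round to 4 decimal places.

α+β = 31 and αβ = 58, so Var = αβ/[(α+β)²(α+β+1)] = 58/30752 = 0.0019.

0.0019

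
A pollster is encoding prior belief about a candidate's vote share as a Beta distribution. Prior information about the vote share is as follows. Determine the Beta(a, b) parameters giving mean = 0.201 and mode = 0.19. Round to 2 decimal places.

a = 11.33, b = 45.03

With s = a+b: μ = a/s and mode = (a−1)/(s−2). Eliminating a = μs,
μs − 1 = m(s−2) ⇒ s(μ−m) = 1−2m ⇒ s = 0.62/0.011 = 56.3636.
So a = μs = 11.33, b = (1−μ)s = 45.03.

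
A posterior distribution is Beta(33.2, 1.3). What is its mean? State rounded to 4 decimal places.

The Beta mean is α/(α+β) = 33.2/(33.2+1.3) = 0.9623.

0.9623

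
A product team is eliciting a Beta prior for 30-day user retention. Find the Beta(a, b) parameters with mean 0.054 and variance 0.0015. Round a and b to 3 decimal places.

a = 1.785, b = 31.271

Let s = a+b. The Beta variance is μ(1−μ)/(s+1).
So s+1 = μ(1−μ)/σ² = (0.054×0.946)/0.0015 = 0.051084/0.0015 = 34.0560, giving s = 33.0560.
Then a = μs = 0.054×33.0560 = 1.785 and b = (1−μ)s = 0.946×33.0560 = 31.271.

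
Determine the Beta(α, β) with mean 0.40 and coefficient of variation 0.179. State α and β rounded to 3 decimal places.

α = 18.326, β = 27.489

σ = CV·μ = 0.179×0.40 = 0.07160, so σ² = 0.005127.
s+1 = μ(1−μ)/σ² = 0.2400/0.005127 = 46.8150, so s = α+β = 45.8150.
α = μs = 18.326, β = (1−μ)s = 27.489.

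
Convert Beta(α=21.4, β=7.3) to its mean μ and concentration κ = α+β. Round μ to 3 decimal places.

μ = 0.746, κ = 28.7

κ = α+β = 21.4+7.3 = 28.7; μ = α/κ = 21.4/28.7 = 0.746.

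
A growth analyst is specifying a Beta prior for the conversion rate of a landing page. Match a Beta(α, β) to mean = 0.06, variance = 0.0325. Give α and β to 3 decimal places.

Let s = α+β. The Beta variance is μ(1−μ)/(s+1).
So s+1 = μ(1−μ)/σ² = (0.06×0.94)/0.0325 = 0.0564/0.0325 = 1.7354, giving s = 0.7354.
Then α = μs = 0.06×0.7354 = 0.044 and β = (1−μ)s = 0.94×0.7354 = 0.691.

α = 0.044, β = 0.691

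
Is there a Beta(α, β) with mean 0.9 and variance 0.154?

No

A Beta with mean μ has variance μ(1−μ)/(α+β+1) < μ(1−μ).
Here μ(1−μ) = 0.9×0.1 = 0.09, and 0.154 ≥ 0.09.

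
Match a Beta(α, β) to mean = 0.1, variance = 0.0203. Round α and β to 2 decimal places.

Let s = α+β. The Beta variance is μ(1−μ)/(s+1).
So s+1 = μ(1−μ)/σ² = (0.1×0.9)/0.0203 = 0.09/0.0203 = 4.4335, giving s = 3.4335.
Then α = μs = 0.1×3.4335 = 0.34 and β = (1−μ)s = 0.9×3.4335 = 3.09.

α = 0.34, β = 3.09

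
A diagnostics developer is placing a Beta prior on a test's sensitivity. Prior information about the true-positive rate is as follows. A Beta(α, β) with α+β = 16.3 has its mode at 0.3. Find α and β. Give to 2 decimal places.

α = 5.29, β = 11.01

Since the density peak of Beta(α,β) is at (α−1)/(α+β−2),
α = 1 + 0.3(16.3−2) = 5.29 and β = 16.3 − 5.29 = 11.01.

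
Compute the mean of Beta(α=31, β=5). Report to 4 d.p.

0.8611

E[X] = α/(α+β) = 31/36 = 0.8611.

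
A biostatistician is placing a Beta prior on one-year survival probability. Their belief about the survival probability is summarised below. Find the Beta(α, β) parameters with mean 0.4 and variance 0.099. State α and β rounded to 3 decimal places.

α = 0.570, β = 0.855

Write ν = α+β; then α = μν and Var = μ(1−μ)/(ν+1).
ν = μ(1−μ)/Var − 1 = 0.24/0.099 − 1 = 1.4242.
α = 0.4·1.4242 = 0.570, β = 0.6·1.4242 = 0.855.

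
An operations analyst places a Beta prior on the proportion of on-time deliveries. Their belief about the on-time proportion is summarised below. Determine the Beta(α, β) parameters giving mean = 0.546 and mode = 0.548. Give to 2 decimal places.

α = 26.21, β = 21.79

With s = α+β: μ = α/s and mode = (α−1)/(s−2). Eliminating α = μs,
μs − 1 = m(s−2) ⇒ s(μ−m) = 1−2m ⇒ s = -0.096/-0.002 = 48.0000.
So α = μs = 26.21, β = (1−μ)s = 21.79.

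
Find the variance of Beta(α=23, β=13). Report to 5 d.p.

0.00624

α+β = 36 and αβ = 299, so Var = αβ/[(α+β)²(α+β+1)] = 299/47952 = 0.00624.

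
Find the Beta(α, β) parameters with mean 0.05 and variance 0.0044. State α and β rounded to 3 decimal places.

Let s = α+β. The Beta variance is μ(1−μ)/(s+1).
So s+1 = μ(1−μ)/σ² = (0.05×0.95)/0.0044 = 0.0475/0.0044 = 10.7955, giving s = 9.7955.
Then α = μs = 0.05×9.7955 = 0.490 and β = (1−μ)s = 0.95×9.7955 = 9.306.

α = 0.490, β = 9.306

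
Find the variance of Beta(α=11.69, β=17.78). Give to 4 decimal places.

0.0079

α+β = 29.47 and αβ = 207.8482, so Var = αβ/[(α+β)²(α+β+1)] = 207.8482/26462.613023 = 0.0079.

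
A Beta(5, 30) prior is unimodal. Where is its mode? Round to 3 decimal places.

0.121

The density x^(α−1)(1−x)^(β−1) is maximised at (α−1)/(α+β−2) = 4/33 = 0.121.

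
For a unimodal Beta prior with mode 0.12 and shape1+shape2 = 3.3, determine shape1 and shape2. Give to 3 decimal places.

Since the density peak of Beta(shape1,shape2) is at (shape1−1)/(shape1+shape2−2),
shape1 = 1 + 0.12(3.3−2) = 1.156 and shape2 = 3.3 − 1.156 = 2.144.

shape1 = 1.156, shape2 = 2.144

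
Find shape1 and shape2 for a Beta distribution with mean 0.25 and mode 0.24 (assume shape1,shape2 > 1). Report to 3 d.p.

shape1 = 13.000, shape2 = 39.000

With s = shape1+shape2: μ = shape1/s and mode = (shape1−1)/(s−2). Eliminating shape1 = μs,
μs − 1 = m(s−2) ⇒ s(μ−m) = 1−2m ⇒ s = 0.52/0.01 = 52.0000.
So shape1 = μs = 13.000, shape2 = (1−μ)s = 39.000.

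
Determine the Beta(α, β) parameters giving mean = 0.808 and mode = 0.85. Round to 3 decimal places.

With s = α+β: μ = α/s and mode = (α−1)/(s−2). Eliminating α = μs,
μs − 1 = m(s−2) ⇒ s(μ−m) = 1−2m ⇒ s = -0.70/-0.042 = 16.6667.
So α = μs = 13.467, β = (1−μ)s = 3.200.

α = 13.467, β = 3.200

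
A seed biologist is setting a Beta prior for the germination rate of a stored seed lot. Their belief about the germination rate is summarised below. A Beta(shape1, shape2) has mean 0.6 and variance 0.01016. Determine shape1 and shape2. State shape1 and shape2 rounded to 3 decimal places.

Write ν = shape1+shape2; then shape1 = μν and Var = μ(1−μ)/(ν+1).
ν = μ(1−μ)/Var − 1 = 0.24/0.01016 − 1 = 22.6220.
shape1 = 0.6·22.6220 = 13.573, shape2 = 0.4·22.6220 = 9.049.

shape1 = 13.573, shape2 = 9.049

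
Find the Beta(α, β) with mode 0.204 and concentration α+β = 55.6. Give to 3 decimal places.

α = 11.934, β = 43.666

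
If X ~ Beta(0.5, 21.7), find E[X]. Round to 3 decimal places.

0.023

E[X] = α/(α+β) = 0.5/22.2 = 0.023.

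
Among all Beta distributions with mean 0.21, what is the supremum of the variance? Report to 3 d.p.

0.166

Var = μ(1−μ)/(α+β+1), which approaches μ(1−μ) as α+β → 0.
So the supremum is μ(1−μ) = 0.21×0.79 = 0.166.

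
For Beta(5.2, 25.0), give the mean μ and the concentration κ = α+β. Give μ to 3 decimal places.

μ = 0.172, κ = 30.2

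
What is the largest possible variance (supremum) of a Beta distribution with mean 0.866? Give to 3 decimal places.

For fixed mean μ the Beta variance is μ(1−μ)/(α+β+1), increasing as α+β decreases.
Its least upper bound (not attained) is μ(1−μ) = 0.866·0.134 = 0.116.

0.116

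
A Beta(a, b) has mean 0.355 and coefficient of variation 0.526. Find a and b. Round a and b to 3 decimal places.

a = 1.976, b = 3.591

Var = (CV·μ)² = (0.526×0.355)² = 0.034868.
a+b = μ(1−μ)/Var − 1 = 0.228975/0.034868 − 1 = 5.5669.
Thus a = 0.355·5.5669 = 1.976 and b = 0.645·5.5669 = 3.591.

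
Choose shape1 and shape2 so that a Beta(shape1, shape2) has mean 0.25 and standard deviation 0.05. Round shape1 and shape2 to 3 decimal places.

shape1 = 18.500, shape2 = 55.500

First σ² = 0.0025. Setting shape1 = μn, shape2 = (1−μ)n with n = shape1+shape2,
μ(1−μ)/(n+1) = 0.0025 ⇒ n+1 = 0.1875/0.0025 = 75.0000 ⇒ n = 74.0000.
Hence shape1 = 0.25×74.0000 = 18.500, shape2 = 0.75×74.0000 = 55.500.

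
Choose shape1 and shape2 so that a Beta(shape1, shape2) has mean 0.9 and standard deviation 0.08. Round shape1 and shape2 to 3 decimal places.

σ² = 0.08² = 0.0064.
With s = shape1+shape2, Var = μ(1−μ)/(s+1), so s+1 = (0.9×0.1)/0.0064 = 14.0625 and s = 13.0625.
shape1 = μs = 11.756, shape2 = (1−μ)s = 1.306.

shape1 = 11.756, shape2 = 1.306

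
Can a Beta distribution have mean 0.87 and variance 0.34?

No

For any Beta, Var(X) < E[X]·(1−E[X]).
Here μ(1−μ) = 0.87×0.13 = 0.1131, and 0.34 ≥ 0.1131.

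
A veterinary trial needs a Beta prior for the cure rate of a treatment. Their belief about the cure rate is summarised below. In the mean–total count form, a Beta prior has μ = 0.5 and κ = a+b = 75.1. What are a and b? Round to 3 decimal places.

a = 37.550, b = 37.550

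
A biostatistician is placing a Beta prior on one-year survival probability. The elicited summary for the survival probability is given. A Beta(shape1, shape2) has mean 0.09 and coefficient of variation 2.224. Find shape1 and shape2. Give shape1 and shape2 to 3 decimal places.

Var = (CV·μ)² = (2.224×0.09)² = 0.040064.
shape1+shape2 = μ(1−μ)/Var − 1 = 0.0819/0.040064 − 1 = 1.0442.
Thus shape1 = 0.09·1.0442 = 0.094 and shape2 = 0.91·1.0442 = 0.950.

shape1 = 0.094, shape2 = 0.950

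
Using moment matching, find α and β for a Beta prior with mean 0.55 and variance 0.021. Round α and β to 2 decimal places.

Write ν = α+β; then α = μν and Var = μ(1−μ)/(ν+1).
ν = μ(1−μ)/Var − 1 = 0.2475/0.021 − 1 = 10.7857.
α = 0.55·10.7857 = 5.93, β = 0.45·10.7857 = 4.85.

α = 5.93, β = 4.85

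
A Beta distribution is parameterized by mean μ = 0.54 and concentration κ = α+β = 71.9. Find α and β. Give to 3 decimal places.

α = 38.826, β = 33.074

Split κ in proportion μ : (1−μ): α = 0.54·71.9 = 38.826, β = 71.9 − 38.826 = 33.074.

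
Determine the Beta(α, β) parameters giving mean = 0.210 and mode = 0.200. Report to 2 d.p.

With s = α+β: μ = α/s and mode = (α−1)/(s−2). Eliminating α = μs,
μs − 1 = m(s−2) ⇒ s(μ−m) = 1−2m ⇒ s = 0.600/0.010 = 60.0000.
So α = μs = 12.60, β = (1−μ)s = 47.40.

α = 12.60, β = 47.40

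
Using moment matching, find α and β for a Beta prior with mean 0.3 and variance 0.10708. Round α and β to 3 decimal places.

Let s = α+β. The Beta variance is μ(1−μ)/(s+1).
So s+1 = μ(1−μ)/σ² = (0.3×0.7)/0.10708 = 0.21/0.10708 = 1.9612, giving s = 0.9612.
Then α = μs = 0.3×0.9612 = 0.288 and β = (1−μ)s = 0.7×0.9612 = 0.673.

α = 0.288, β = 0.673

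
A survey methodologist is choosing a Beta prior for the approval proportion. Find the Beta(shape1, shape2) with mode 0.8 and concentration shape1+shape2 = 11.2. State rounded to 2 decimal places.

Mode = (shape1−1)/(κ−2) with κ = shape1+shape2, so shape1−1 = 0.8·9.2 = 7.36.
shape1 = 8.36; shape2 = κ − shape1 = 2.84.

shape1 = 8.36, shape2 = 2.84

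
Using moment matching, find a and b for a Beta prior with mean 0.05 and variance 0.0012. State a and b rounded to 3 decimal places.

Let s = a+b. The Beta variance is μ(1−μ)/(s+1).
So s+1 = μ(1−μ)/σ² = (0.05×0.95)/0.0012 = 0.0475/0.0012 = 39.5833, giving s = 38.5833.
Then a = μs = 0.05×38.5833 = 1.929 and b = (1−μ)s = 0.95×38.5833 = 36.654.

a = 1.929, b = 36.654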